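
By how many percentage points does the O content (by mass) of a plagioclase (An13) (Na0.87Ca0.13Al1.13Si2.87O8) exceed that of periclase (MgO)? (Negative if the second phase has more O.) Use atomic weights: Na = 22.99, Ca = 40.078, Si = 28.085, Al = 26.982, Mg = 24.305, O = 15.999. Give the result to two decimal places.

First mineral: 127.992 g O in 264.297 g formula = 48.43 wt% O.
Second mineral: 15.999 g O in 40.304 g formula = 39.70 wt% O.
48.43% − 39.70% gives a difference of 8.73 percentage points.

8.73 percentage points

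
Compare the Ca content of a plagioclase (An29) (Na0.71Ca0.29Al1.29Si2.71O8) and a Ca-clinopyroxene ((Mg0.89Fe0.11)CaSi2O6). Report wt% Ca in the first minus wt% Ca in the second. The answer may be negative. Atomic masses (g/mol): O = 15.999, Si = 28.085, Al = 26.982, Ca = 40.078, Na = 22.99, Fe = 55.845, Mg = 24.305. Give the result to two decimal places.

-13.86 percentage points

Ca in Na0.71Ca0.29Al1.29Si2.71O8: molar mass 266.855 g/mol; 0.29×40.078 = 11.623 g → 4.36 wt%.
Ca in (Mg0.89Fe0.11)CaSi2O6: molar mass 220.016 g/mol; 1×40.078 = 40.078 g → 18.22 wt%.
Difference = 4.36 − 18.22 = -13.86 percentage points.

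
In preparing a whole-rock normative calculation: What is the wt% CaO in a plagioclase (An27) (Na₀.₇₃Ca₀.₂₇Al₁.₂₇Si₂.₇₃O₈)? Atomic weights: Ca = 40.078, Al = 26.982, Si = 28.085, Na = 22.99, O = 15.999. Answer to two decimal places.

M(Na₀.₇₃Ca₀.₂₇Al₁.₂₇Si₂.₇₃O₈) = 266.535 g/mol; M(CaO) = 56.077 g/mol.
Moles CaO per formula unit = 0.27 Ca ÷ 1 = 0.2700.
CaO fraction = (0.2700 × 56.077) / 266.535 = 15.141/266.535 = 0.0568.

5.68 wt%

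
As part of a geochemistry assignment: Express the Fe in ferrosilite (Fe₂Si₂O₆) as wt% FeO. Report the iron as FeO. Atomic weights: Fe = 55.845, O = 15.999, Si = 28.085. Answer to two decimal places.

54.46 wt%

Molar mass of Fe₂Si₂O₆ = 2*55.845 + 2*28.085 + 6*15.999 = 263.854 g/mol.
Each formula unit contains 2 Fe, equivalent to 2/1 = 2.0000 mol FeO.
M(FeO) = 1×55.845 + 1×15.999 = 71.844 g/mol.
Mass of FeO per formula unit = 2.0000 × 71.844 = 143.688 g.
FeO wt% = 143.688 / 263.854 × 100 = 54.46%.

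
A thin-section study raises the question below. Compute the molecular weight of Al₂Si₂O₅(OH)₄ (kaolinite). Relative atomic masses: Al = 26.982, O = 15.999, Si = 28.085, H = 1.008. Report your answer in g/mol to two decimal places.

258.16 g/mol

Al: 2 × 26.982 = 53.9640
Si: 2 × 28.085 = 56.1700
O: 9 × 15.999 = 143.9910
H: 4 × 1.008 = 4.0320
Summing the contributions gives the formula mass.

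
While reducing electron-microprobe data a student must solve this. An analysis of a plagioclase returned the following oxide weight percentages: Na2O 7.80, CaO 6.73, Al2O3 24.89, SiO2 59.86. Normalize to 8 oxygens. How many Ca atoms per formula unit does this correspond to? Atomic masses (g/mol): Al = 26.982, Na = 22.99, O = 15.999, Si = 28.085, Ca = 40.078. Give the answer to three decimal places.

7.80 wt% Na2O ÷ 61.979 g/mol = 0.12585 mol, giving 0.25170 Na and 0.12585 O.
6.73 wt% CaO ÷ 56.077 g/mol = 0.12001 mol, giving 0.12001 Ca and 0.12001 O.
24.89 wt% Al2O3 ÷ 101.961 g/mol = 0.24411 mol, giving 0.48822 Al and 0.73233 O.
59.86 wt% SiO2 ÷ 60.083 g/mol = 0.99629 mol, giving 0.99629 Si and 1.99258 O.
Oxygen sums to 2.97077; scaling by 8/2.97077 = 2.69290 puts the formula on 8 O.
Ca: 0.12001 × 2.69290 = 0.323 atoms per formula unit.

0.323 Ca apfu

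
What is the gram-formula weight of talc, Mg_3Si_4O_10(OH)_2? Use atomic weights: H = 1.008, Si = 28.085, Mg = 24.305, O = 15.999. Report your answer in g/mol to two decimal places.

379.26 g/mol

Mg: 3 × 24.305 = 72.9150
Si: 4 × 28.085 = 112.3400
O: 12 × 15.999 = 191.9880
H: 2 × 1.008 = 2.0160
Summing the contributions gives the formula mass.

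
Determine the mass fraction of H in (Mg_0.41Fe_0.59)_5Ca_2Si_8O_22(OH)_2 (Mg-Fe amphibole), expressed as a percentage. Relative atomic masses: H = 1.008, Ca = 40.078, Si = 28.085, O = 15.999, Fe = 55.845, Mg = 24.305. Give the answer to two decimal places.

Molar mass of (Mg_0.41Fe_0.59)_5Ca_2Si_8O_22(OH)_2: 2.05·24.305 + 2.95·55.845 + 2·40.078 + 8·28.085 + 24·15.999 + 2·1.008 = 905.396 g/mol.
Mass of H per formula unit: 2 × 1.008 = 2.016 g.
Weight fraction H = 2.016 / 905.396 = 0.0022.

0.22 wt%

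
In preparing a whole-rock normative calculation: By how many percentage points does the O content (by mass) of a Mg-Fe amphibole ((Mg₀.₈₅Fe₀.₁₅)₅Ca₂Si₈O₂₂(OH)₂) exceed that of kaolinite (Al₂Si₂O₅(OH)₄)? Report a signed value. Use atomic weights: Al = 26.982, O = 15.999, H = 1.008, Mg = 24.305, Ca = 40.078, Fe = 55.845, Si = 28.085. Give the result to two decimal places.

-9.85 percentage points

M((Mg₀.₈₅Fe₀.₁₅)₅Ca₂Si₈O₂₂(OH)₂) = 836.008 g/mol, so wt% O = 383.976/836.008 × 100 = 45.93%.
M(Al₂Si₂O₅(OH)₄) = 258.157 g/mol, so wt% O = 143.991/258.157 × 100 = 55.78%.
45.93 − 55.78 = -9.85 pp.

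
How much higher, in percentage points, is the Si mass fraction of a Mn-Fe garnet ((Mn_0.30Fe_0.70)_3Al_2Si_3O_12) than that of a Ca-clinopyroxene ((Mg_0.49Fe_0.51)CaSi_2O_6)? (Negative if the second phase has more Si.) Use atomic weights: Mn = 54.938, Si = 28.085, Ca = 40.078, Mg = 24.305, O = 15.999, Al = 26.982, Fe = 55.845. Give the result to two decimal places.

First mineral: 84.255 g Si in 496.926 g formula = 16.96 wt% Si.
Second mineral: 56.170 g Si in 232.632 g formula = 24.15 wt% Si.
16.96% − 24.15% gives a difference of -7.19 percentage points.

-7.19 percentage points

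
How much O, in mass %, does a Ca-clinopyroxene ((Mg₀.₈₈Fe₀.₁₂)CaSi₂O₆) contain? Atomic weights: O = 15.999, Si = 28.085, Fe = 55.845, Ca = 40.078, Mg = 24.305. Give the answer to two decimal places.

Formula mass = 0.88×24.305 + 0.12×55.845 + 1×40.078 + 2×28.085 + 6×15.999 = 220.332 g/mol, of which 95.994 g is O.
So O makes up 95.994/220.332 = 0.4357 of the mass, i.e. 43.57%.

43.57 mass %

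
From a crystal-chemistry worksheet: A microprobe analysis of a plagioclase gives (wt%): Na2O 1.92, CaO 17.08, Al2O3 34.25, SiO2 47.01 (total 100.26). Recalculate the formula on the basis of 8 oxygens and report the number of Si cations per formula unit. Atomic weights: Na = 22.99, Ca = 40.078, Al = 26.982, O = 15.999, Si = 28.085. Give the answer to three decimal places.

2.152 Si apfu

Na2O: 1.92/61.979 = 0.03098 mol → 0.06196 mol Na, 0.03098 mol O.
CaO: 17.08/56.077 = 0.30458 mol → 0.30458 mol Ca, 0.30458 mol O.
Al2O3: 34.25/101.961 = 0.33591 mol → 0.67182 mol Al, 1.00773 mol O.
SiO2: 47.01/60.083 = 0.78242 mol → 0.78242 mol Si, 1.56484 mol O.
Total oxygen = 2.90813 mol. Normalization factor = 8/2.90813 = 2.75091.
Si per 8 O = 0.78242 × 2.75091 = 2.152.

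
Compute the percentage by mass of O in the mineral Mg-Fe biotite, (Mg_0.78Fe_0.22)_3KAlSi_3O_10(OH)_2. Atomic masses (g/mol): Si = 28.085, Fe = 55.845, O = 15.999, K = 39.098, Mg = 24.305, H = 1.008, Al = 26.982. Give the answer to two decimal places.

43.83 weight percent

M((Mg_0.78Fe_0.22)_3KAlSi_3O_10(OH)_2) = 438.070 g/mol.
O contributes 12 × 15.999 = 191.988 g per mole.
191.988/438.070 = 0.4383 → 43.83%.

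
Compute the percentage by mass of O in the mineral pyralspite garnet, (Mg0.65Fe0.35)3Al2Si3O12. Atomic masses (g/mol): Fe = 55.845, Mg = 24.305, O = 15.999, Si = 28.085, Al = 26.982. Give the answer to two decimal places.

44.01 wt%

Formula mass = 1.95·24.305 + 1.05·55.845 + 2·26.982 + 3·28.085 + 12·15.999 = 436.239 g/mol, of which 191.988 g is O.
So O makes up 191.988/436.239 = 0.4401 of the mass, i.e. 44.01%.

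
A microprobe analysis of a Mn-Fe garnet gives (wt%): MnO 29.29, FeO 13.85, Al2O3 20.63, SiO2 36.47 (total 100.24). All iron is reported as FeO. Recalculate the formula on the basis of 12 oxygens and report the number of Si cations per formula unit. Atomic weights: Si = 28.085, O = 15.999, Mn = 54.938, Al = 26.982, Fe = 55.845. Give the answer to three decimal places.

MnO (M=70.937): mol = 0.41290; Mn = 0.41290, O = 0.41290.
FeO (M=71.844): mol = 0.19278; Fe = 0.19278, O = 0.19278.
Al2O3 (M=101.961): mol = 0.20233; Al = 0.40466, O = 0.60699.
SiO2 (M=60.083): mol = 0.60699; Si = 0.60699, O = 1.21398.
ΣO = 2.42665; factor = 12/ΣO = 4.94509.
Si apfu = 0.60699 × 4.94509 = 3.002.

3.002 Si apfu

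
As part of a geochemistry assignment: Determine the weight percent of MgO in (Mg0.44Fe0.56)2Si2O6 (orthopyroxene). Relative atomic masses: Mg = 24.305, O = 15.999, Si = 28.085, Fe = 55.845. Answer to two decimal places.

15.02 wt%

M((Mg0.44Fe0.56)2Si2O6) = 236.099 g/mol; M(MgO) = 40.304 g/mol.
Moles MgO per formula unit = 0.88 Mg ÷ 1 = 0.8800.
MgO fraction = (0.8800 × 40.304) / 236.099 = 35.468/236.099 = 0.1502.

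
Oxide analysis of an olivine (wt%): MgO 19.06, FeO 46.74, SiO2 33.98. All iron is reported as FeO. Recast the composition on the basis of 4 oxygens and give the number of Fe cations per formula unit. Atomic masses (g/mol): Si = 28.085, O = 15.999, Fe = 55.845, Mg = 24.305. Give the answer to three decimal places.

1.154 Fe apfu

19.06 wt% MgO ÷ 40.304 g/mol = 0.47291 mol, giving 0.47291 Mg and 0.47291 O.
46.74 wt% FeO ÷ 71.844 g/mol = 0.65058 mol, giving 0.65058 Fe and 0.65058 O.
33.98 wt% SiO2 ÷ 60.083 g/mol = 0.56555 mol, giving 0.56555 Si and 1.13110 O.
Oxygen sums to 2.25459; scaling by 4/2.25459 = 1.77416 puts the formula on 4 O.
Fe: 0.65058 × 1.77416 = 1.154 atoms per formula unit.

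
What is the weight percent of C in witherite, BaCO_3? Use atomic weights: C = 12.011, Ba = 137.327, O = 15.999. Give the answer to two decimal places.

6.09 weight percent

Molar mass of BaCO_3: 1*137.327 + 1*12.011 + 3*15.999 = 197.335 g/mol.
Mass of C per formula unit: 1 × 12.011 = 12.011 g.
Weight fraction C = 12.011 / 197.335 = 0.0609.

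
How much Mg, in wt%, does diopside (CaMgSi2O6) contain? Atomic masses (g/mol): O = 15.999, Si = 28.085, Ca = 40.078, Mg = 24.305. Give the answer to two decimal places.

11.22 wt%

Formula mass = 1·40.078 + 1·24.305 + 2·28.085 + 6·15.999 = 216.547 g/mol, of which 24.305 g is Mg.
So Mg makes up 24.305/216.547 = 0.1122 of the mass, i.e. 11.22%.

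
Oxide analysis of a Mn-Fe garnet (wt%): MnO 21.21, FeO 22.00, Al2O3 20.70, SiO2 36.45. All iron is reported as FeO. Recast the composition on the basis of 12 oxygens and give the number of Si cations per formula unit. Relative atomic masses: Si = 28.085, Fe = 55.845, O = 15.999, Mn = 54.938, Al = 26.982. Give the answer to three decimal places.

MnO (M=70.937): mol = 0.29900; Mn = 0.29900, O = 0.29900.
FeO (M=71.844): mol = 0.30622; Fe = 0.30622, O = 0.30622.
Al2O3 (M=101.961): mol = 0.20302; Al = 0.40604, O = 0.60906.
SiO2 (M=60.083): mol = 0.60666; Si = 0.60666, O = 1.21332.
ΣO = 2.42760; factor = 12/ΣO = 4.94315.
Si apfu = 0.60666 × 4.94315 = 2.999.

2.999 Si apfu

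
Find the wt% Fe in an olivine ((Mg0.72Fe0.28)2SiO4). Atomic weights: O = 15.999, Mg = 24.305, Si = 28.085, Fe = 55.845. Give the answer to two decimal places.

Formula mass = 1.44*24.305 + 0.56*55.845 + 1*28.085 + 4*15.999 = 158.353 g/mol, of which 31.273 g is Fe.
So Fe makes up 31.273/158.353 = 0.1975 of the mass, i.e. 19.75%.

19.75 wt%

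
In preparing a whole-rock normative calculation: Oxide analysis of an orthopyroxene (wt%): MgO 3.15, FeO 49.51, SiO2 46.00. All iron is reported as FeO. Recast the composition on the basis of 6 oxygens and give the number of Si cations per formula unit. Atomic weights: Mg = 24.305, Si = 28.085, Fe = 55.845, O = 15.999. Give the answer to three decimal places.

MgO: 3.15/40.304 = 0.07816 mol → 0.07816 mol Mg, 0.07816 mol O.
FeO: 49.51/71.844 = 0.68913 mol → 0.68913 mol Fe, 0.68913 mol O.
SiO2: 46.00/60.083 = 0.76561 mol → 0.76561 mol Si, 1.53122 mol O.
Total oxygen = 2.29851 mol. Normalization factor = 6/2.29851 = 2.61039.
Si per 6 O = 0.76561 × 2.61039 = 1.999.

1.999 Si apfu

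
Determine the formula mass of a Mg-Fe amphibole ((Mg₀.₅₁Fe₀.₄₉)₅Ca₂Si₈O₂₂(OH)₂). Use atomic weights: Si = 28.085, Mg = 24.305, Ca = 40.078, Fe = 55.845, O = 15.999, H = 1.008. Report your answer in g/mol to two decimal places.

889.63 g/mol

The formula mass is the sum 2.55·24.305 + 2.45·55.845 + 2·40.078 + 8·28.085 + 24·15.999 + 2·1.008.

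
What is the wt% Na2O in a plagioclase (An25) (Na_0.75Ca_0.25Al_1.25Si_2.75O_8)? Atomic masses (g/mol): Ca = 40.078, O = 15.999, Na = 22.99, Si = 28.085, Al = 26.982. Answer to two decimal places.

Molar mass of Na_0.75Ca_0.25Al_1.25Si_2.75O_8 = 0.75*22.99 + 0.25*40.078 + 1.25*26.982 + 2.75*28.085 + 8*15.999 = 266.215 g/mol.
Each formula unit contains 0.75 Na, equivalent to 0.75/2 = 0.3750 mol Na2O.
M(Na2O) = 2×22.99 + 1×15.999 = 61.979 g/mol.
Mass of Na2O per formula unit = 0.3750 × 61.979 = 23.242 g.
Na2O wt% = 23.242 / 266.215 × 100 = 8.73%.

8.73 wt%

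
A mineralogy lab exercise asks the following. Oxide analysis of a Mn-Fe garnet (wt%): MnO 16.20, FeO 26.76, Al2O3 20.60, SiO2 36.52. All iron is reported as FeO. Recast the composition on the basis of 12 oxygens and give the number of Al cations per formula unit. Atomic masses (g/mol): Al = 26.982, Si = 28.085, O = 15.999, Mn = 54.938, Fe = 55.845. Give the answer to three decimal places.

2.002 Al apfu

MnO (M=70.937): mol = 0.22837; Mn = 0.22837, O = 0.22837.
FeO (M=71.844): mol = 0.37247; Fe = 0.37247, O = 0.37247.
Al2O3 (M=101.961): mol = 0.20204; Al = 0.40408, O = 0.60612.
SiO2 (M=60.083): mol = 0.60783; Si = 0.60783, O = 1.21566.
ΣO = 2.42262; factor = 12/ΣO = 4.95332.
Al apfu = 0.40408 × 4.95332 = 2.002.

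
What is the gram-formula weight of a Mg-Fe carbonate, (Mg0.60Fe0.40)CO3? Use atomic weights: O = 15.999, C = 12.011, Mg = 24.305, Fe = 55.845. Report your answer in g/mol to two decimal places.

96.93 g/mol

The formula mass is the sum 0.60*24.305 + 0.40*55.845 + 1*12.011 + 3*15.999.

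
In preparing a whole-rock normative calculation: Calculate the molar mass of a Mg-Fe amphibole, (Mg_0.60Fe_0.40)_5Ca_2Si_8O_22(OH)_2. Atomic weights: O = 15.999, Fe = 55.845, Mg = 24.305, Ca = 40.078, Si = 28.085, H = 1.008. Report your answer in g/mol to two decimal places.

875.43 g/mol

The formula mass is the sum 3×24.305 + 2×55.845 + 2×40.078 + 8×28.085 + 24×15.999 + 2×1.008.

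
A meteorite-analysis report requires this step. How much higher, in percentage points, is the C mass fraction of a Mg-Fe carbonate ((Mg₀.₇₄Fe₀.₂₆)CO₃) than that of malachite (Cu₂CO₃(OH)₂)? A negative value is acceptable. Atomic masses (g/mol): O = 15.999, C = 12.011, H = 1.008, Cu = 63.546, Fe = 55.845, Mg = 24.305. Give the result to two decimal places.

C in (Mg₀.₇₄Fe₀.₂₆)CO₃: molar mass 92.513 g/mol; 1×12.011 = 12.011 g → 12.98 wt%.
C in Cu₂CO₃(OH)₂: molar mass 221.114 g/mol; 1×12.011 = 12.011 g → 5.43 wt%.
Difference = 12.98 − 5.43 = 7.55 percentage points.

7.55 percentage points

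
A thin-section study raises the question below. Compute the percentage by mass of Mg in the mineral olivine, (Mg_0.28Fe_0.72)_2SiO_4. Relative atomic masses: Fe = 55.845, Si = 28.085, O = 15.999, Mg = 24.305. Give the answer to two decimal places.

M((Mg_0.28Fe_0.72)_2SiO_4) = 186.109 g/mol.
Mg contributes 0.56 × 24.305 = 13.611 g per mole.
13.611/186.109 = 0.0731 → 7.31%.

7.31 wt%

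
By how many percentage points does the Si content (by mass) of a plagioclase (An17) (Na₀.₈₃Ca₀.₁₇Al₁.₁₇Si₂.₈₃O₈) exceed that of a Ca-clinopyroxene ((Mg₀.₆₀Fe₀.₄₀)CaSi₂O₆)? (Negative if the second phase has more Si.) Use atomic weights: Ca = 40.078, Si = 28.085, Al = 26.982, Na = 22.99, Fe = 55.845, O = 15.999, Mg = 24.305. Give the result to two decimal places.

5.49 percentage points

M(Na₀.₈₃Ca₀.₁₇Al₁.₁₇Si₂.₈₃O₈) = 264.936 g/mol, so wt% Si = 79.481/264.936 × 100 = 30.00%.
M((Mg₀.₆₀Fe₀.₄₀)CaSi₂O₆) = 229.163 g/mol, so wt% Si = 56.170/229.163 × 100 = 24.51%.
30.00 − 24.51 = 5.49 pp.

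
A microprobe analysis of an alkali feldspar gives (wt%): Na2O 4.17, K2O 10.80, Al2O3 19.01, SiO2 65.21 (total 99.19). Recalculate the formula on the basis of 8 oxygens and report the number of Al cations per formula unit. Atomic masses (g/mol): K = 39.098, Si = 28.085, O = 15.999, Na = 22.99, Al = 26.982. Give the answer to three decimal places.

1.024 Al apfu

Na2O: 4.17/61.979 = 0.06728 mol → 0.13456 mol Na, 0.06728 mol O.
K2O: 10.80/94.195 = 0.11466 mol → 0.22932 mol K, 0.11466 mol O.
Al2O3: 19.01/101.961 = 0.18644 mol → 0.37288 mol Al, 0.55932 mol O.
SiO2: 65.21/60.083 = 1.08533 mol → 1.08533 mol Si, 2.17066 mol O.
Total oxygen = 2.91192 mol. Normalization factor = 8/2.91192 = 2.74733.
Al per 8 O = 0.37288 × 2.74733 = 1.024.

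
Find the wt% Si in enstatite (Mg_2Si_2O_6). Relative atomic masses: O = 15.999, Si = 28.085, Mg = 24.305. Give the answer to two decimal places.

Formula mass = 2×24.305 + 2×28.085 + 6×15.999 = 200.774 g/mol, of which 56.170 g is Si.
So Si makes up 56.170/200.774 = 0.2798 of the mass, i.e. 27.98%.

27.98 weight percent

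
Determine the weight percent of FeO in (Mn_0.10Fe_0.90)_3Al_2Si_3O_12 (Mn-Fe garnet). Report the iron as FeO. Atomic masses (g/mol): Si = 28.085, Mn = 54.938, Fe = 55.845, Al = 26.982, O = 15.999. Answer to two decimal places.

M((Mn_0.10Fe_0.90)_3Al_2Si_3O_12) = 497.470 g/mol; M(FeO) = 71.844 g/mol.
Moles FeO per formula unit = 2.70 Fe ÷ 1 = 2.7000.
FeO fraction = (2.7000 × 71.844) / 497.470 = 193.979/497.470 = 0.3899.

38.99 wt%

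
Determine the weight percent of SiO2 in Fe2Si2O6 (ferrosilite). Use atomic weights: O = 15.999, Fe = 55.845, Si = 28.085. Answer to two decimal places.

Molar mass of Fe2Si2O6 = 2*55.845 + 2*28.085 + 6*15.999 = 263.854 g/mol.
Each formula unit contains 2 Si, equivalent to 2/1 = 2.0000 mol SiO2.
M(SiO2) = 1×28.085 + 2×15.999 = 60.083 g/mol.
Mass of SiO2 per formula unit = 2.0000 × 60.083 = 120.166 g.
SiO2 wt% = 120.166 / 263.854 × 100 = 45.54%.

45.54 wt%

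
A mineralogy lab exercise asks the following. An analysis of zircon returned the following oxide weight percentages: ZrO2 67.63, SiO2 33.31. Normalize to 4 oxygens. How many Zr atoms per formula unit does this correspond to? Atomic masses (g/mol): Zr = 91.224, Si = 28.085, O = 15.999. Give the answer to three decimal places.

0.995 Zr apfu

67.63 wt% ZrO2 ÷ 123.222 g/mol = 0.54885 mol, giving 0.54885 Zr and 1.09770 O.
33.31 wt% SiO2 ÷ 60.083 g/mol = 0.55440 mol, giving 0.55440 Si and 1.10880 O.
Oxygen sums to 2.20650; scaling by 4/2.20650 = 1.81283 puts the formula on 4 O.
Zr: 0.54885 × 1.81283 = 0.995 atoms per formula unit.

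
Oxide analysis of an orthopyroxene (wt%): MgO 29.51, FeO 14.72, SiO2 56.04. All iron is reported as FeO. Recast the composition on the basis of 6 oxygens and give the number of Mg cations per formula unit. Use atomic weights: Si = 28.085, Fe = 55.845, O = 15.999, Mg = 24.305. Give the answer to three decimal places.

MgO: 29.51/40.304 = 0.73219 mol → 0.73219 mol Mg, 0.73219 mol O.
FeO: 14.72/71.844 = 0.20489 mol → 0.20489 mol Fe, 0.20489 mol O.
SiO2: 56.04/60.083 = 0.93271 mol → 0.93271 mol Si, 1.86542 mol O.
Total oxygen = 2.80250 mol. Normalization factor = 6/2.80250 = 2.14095.
Mg per 6 O = 0.73219 × 2.14095 = 1.568.

1.568 Mg apfu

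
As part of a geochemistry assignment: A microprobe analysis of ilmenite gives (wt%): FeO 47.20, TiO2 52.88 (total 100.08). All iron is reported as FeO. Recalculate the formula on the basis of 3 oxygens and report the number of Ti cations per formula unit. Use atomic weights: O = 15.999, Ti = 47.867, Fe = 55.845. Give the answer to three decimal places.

47.20 wt% FeO ÷ 71.844 g/mol = 0.65698 mol, giving 0.65698 Fe and 0.65698 O.
52.88 wt% TiO2 ÷ 79.865 g/mol = 0.66212 mol, giving 0.66212 Ti and 1.32424 O.
Oxygen sums to 1.98122; scaling by 3/1.98122 = 1.51422 puts the formula on 3 O.
Ti: 0.66212 × 1.51422 = 1.003 atoms per formula unit.

1.003 Ti apfu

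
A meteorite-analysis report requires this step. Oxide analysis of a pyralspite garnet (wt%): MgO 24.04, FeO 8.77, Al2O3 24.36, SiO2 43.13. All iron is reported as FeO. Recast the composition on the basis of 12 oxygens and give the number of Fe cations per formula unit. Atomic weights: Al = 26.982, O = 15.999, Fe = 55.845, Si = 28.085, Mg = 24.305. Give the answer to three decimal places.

0.510 Fe apfu

MgO: 24.04/40.304 = 0.59647 mol → 0.59647 mol Mg, 0.59647 mol O.
FeO: 8.77/71.844 = 0.12207 mol → 0.12207 mol Fe, 0.12207 mol O.
Al2O3: 24.36/101.961 = 0.23891 mol → 0.47782 mol Al, 0.71673 mol O.
SiO2: 43.13/60.083 = 0.71784 mol → 0.71784 mol Si, 1.43568 mol O.
Total oxygen = 2.87095 mol. Normalization factor = 12/2.87095 = 4.17980.
Fe per 12 O = 0.12207 × 4.17980 = 0.510.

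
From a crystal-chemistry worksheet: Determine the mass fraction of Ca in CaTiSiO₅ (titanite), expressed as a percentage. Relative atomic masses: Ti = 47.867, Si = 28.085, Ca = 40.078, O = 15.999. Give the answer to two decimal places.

20.45 mass %

Molar mass of CaTiSiO₅: 1×40.078 + 1×47.867 + 1×28.085 + 5×15.999 = 196.025 g/mol.
Mass of Ca per formula unit: 1 × 40.078 = 40.078 g.
Weight fraction Ca = 40.078 / 196.025 = 0.2045.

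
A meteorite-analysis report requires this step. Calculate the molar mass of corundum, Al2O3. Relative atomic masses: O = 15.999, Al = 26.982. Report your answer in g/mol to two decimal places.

Al: 2 × 26.982 = 53.9640
O: 3 × 15.999 = 47.9970
Summing the contributions gives the formula mass.

101.96 g/mol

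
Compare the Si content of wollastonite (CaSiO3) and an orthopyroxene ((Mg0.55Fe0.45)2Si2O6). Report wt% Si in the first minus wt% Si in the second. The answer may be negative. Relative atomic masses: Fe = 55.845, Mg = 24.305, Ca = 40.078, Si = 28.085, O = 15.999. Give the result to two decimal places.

M(CaSiO3) = 116.160 g/mol, so wt% Si = 28.085/116.160 × 100 = 24.18%.
M((Mg0.55Fe0.45)2Si2O6) = 229.160 g/mol, so wt% Si = 56.170/229.160 × 100 = 24.51%.
24.18 − 24.51 = -0.33 pp.

-0.33 percentage points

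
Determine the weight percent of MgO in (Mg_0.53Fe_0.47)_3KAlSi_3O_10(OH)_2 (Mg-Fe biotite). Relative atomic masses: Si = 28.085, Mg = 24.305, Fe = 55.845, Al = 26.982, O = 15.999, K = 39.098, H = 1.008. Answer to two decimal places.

13.88 wt%

Molar mass of (Mg_0.53Fe_0.47)_3KAlSi_3O_10(OH)_2 = 1.59·24.305 + 1.41·55.845 + 1·39.098 + 1·26.982 + 3·28.085 + 12·15.999 + 2·1.008 = 461.725 g/mol.
Each formula unit contains 1.59 Mg, equivalent to 1.59/1 = 1.5900 mol MgO.
M(MgO) = 1×24.305 + 1×15.999 = 40.304 g/mol.
Mass of MgO per formula unit = 1.5900 × 40.304 = 64.083 g.
MgO wt% = 64.083 / 461.725 × 100 = 13.88%.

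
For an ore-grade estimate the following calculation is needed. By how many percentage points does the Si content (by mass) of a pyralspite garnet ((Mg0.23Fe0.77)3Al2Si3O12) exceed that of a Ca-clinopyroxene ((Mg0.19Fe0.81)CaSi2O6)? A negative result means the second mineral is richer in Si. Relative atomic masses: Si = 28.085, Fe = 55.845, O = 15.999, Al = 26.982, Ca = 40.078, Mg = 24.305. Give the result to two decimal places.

M((Mg0.23Fe0.77)3Al2Si3O12) = 475.979 g/mol, so wt% Si = 84.255/475.979 × 100 = 17.70%.
M((Mg0.19Fe0.81)CaSi2O6) = 242.094 g/mol, so wt% Si = 56.170/242.094 × 100 = 23.20%.
17.70 − 23.20 = -5.50 pp.

-5.50 percentage points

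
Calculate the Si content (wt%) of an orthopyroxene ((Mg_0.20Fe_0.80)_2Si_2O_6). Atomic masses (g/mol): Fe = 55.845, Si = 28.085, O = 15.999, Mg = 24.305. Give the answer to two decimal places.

M((Mg_0.20Fe_0.80)_2Si_2O_6) = 251.238 g/mol.
Si contributes 2 × 28.085 = 56.170 g per mole.
56.170/251.238 = 0.2236 → 22.36%.

22.36 wt%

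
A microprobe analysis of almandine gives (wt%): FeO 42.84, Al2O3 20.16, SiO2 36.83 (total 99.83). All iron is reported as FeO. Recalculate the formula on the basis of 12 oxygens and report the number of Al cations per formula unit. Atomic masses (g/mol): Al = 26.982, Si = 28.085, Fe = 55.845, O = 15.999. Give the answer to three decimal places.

1.965 Al apfu

FeO: 42.84/71.844 = 0.59629 mol → 0.59629 mol Fe, 0.59629 mol O.
Al2O3: 20.16/101.961 = 0.19772 mol → 0.39544 mol Al, 0.59316 mol O.
SiO2: 36.83/60.083 = 0.61299 mol → 0.61299 mol Si, 1.22598 mol O.
Total oxygen = 2.41543 mol. Normalization factor = 12/2.41543 = 4.96806.
Al per 12 O = 0.39544 × 4.96806 = 1.965.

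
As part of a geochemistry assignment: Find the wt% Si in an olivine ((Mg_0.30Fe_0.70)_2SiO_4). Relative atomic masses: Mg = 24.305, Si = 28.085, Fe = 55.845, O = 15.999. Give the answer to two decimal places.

Molar mass of (Mg_0.30Fe_0.70)_2SiO_4: 0.60·24.305 + 1.40·55.845 + 1·28.085 + 4·15.999 = 184.847 g/mol.
Mass of Si per formula unit: 1 × 28.085 = 28.085 g.
Weight fraction Si = 28.085 / 184.847 = 0.1519.

15.19 wt%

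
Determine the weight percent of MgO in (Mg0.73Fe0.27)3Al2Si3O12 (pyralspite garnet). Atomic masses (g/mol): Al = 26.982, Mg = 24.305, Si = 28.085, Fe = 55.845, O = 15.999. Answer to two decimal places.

M((Mg0.73Fe0.27)3Al2Si3O12) = 428.669 g/mol; M(MgO) = 40.304 g/mol.
Moles MgO per formula unit = 2.19 Mg ÷ 1 = 2.1900.
MgO fraction = (2.1900 × 40.304) / 428.669 = 88.266/428.669 = 0.2059.

20.59 wt%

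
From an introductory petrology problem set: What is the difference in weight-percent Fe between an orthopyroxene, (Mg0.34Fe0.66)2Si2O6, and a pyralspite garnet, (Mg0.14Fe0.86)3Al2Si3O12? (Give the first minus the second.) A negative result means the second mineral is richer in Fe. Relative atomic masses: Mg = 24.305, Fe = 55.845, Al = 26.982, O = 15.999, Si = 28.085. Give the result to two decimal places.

Fe in (Mg0.34Fe0.66)2Si2O6: molar mass 242.407 g/mol; 1.32×55.845 = 73.715 g → 30.41 wt%.
Fe in (Mg0.14Fe0.86)3Al2Si3O12: molar mass 484.495 g/mol; 2.58×55.845 = 144.080 g → 29.74 wt%.
Difference = 30.41 − 29.74 = 0.67 percentage points.

0.67 percentage points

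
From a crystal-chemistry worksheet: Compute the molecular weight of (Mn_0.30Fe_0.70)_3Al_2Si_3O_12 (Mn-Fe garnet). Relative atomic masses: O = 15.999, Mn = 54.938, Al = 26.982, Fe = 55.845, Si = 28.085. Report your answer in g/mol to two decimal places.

496.93 g/mol

The formula mass is the sum 0.90×54.938 + 2.10×55.845 + 2×26.982 + 3×28.085 + 12×15.999.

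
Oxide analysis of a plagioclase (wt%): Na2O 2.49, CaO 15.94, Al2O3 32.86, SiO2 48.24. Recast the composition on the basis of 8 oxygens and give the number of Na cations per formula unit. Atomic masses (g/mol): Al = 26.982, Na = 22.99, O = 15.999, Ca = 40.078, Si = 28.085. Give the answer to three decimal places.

0.222 Na apfu

2.49 wt% Na2O ÷ 61.979 g/mol = 0.04017 mol, giving 0.08034 Na and 0.04017 O.
15.94 wt% CaO ÷ 56.077 g/mol = 0.28425 mol, giving 0.28425 Ca and 0.28425 O.
32.86 wt% Al2O3 ÷ 101.961 g/mol = 0.32228 mol, giving 0.64456 Al and 0.96684 O.
48.24 wt% SiO2 ÷ 60.083 g/mol = 0.80289 mol, giving 0.80289 Si and 1.60578 O.
Oxygen sums to 2.89704; scaling by 8/2.89704 = 2.76144 puts the formula on 8 O.
Na: 0.08034 × 2.76144 = 0.222 atoms per formula unit.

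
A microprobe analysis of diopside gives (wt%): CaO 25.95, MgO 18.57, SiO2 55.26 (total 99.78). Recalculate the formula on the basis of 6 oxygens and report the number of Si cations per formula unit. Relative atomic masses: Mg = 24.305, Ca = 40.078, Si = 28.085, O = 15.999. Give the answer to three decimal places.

CaO (M=56.077): mol = 0.46276; Ca = 0.46276, O = 0.46276.
MgO (M=40.304): mol = 0.46075; Mg = 0.46075, O = 0.46075.
SiO2 (M=60.083): mol = 0.91973; Si = 0.91973, O = 1.83946.
ΣO = 2.76297; factor = 6/ΣO = 2.17158.
Si apfu = 0.91973 × 2.17158 = 1.997.

1.997 Si apfu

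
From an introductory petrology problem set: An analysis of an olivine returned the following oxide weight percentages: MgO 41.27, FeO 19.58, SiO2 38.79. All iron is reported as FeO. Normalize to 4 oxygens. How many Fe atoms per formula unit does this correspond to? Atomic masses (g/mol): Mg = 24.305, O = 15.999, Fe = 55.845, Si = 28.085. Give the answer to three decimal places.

0.421 Fe apfu

MgO: 41.27/40.304 = 1.02397 mol → 1.02397 mol Mg, 1.02397 mol O.
FeO: 19.58/71.844 = 0.27253 mol → 0.27253 mol Fe, 0.27253 mol O.
SiO2: 38.79/60.083 = 0.64561 mol → 0.64561 mol Si, 1.29122 mol O.
Total oxygen = 2.58772 mol. Normalization factor = 4/2.58772 = 1.54576.
Fe per 4 O = 0.27253 × 1.54576 = 0.421.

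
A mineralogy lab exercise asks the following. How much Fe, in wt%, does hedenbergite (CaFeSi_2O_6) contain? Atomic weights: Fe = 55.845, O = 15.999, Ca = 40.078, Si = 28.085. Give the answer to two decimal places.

22.51 wt%

M(CaFeSi_2O_6) = 248.087 g/mol.
Fe contributes 1 × 55.845 = 55.845 g per mole.
55.845/248.087 = 0.2251 → 22.51%.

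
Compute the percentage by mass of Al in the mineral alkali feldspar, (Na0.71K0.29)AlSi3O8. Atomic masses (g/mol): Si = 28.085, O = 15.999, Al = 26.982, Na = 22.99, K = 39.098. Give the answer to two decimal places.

10.11 mass %

M((Na0.71K0.29)AlSi3O8) = 266.890 g/mol.
Al contributes 1 × 26.982 = 26.982 g per mole.
26.982/266.890 = 0.1011 → 10.11%.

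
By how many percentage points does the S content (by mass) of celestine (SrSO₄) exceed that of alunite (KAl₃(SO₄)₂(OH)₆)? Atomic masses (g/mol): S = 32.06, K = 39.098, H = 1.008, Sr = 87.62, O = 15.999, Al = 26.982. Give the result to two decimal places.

First mineral: 32.060 g S in 183.676 g formula = 17.45 wt% S.
Second mineral: 64.120 g S in 414.198 g formula = 15.48 wt% S.
17.45% − 15.48% gives a difference of 1.97 percentage points.

1.97 percentage points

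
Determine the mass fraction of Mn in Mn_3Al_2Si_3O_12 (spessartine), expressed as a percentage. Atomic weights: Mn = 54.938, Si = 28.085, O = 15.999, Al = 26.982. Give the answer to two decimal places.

M(Mn_3Al_2Si_3O_12) = 495.021 g/mol.
Mn contributes 3 × 54.938 = 164.814 g per mole.
164.814/495.021 = 0.3329 → 33.29%.

33.29 wt%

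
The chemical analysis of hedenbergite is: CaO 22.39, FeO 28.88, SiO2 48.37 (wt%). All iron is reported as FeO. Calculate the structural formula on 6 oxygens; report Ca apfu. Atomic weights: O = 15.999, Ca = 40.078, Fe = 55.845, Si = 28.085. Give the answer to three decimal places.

0.993 Ca apfu

CaO (M=56.077): mol = 0.39927; Ca = 0.39927, O = 0.39927.
FeO (M=71.844): mol = 0.40198; Fe = 0.40198, O = 0.40198.
SiO2 (M=60.083): mol = 0.80505; Si = 0.80505, O = 1.61010.
ΣO = 2.41135; factor = 6/ΣO = 2.48823.
Ca apfu = 0.39927 × 2.48823 = 0.993.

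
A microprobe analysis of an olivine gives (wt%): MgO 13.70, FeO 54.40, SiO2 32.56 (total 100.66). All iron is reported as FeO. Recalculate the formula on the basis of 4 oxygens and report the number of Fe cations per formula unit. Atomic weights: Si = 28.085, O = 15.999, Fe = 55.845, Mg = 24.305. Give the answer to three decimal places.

MgO: 13.70/40.304 = 0.33992 mol → 0.33992 mol Mg, 0.33992 mol O.
FeO: 54.40/71.844 = 0.75720 mol → 0.75720 mol Fe, 0.75720 mol O.
SiO2: 32.56/60.083 = 0.54192 mol → 0.54192 mol Si, 1.08384 mol O.
Total oxygen = 2.18096 mol. Normalization factor = 4/2.18096 = 1.83405.
Fe per 4 O = 0.75720 × 1.83405 = 1.389.

1.389 Fe apfu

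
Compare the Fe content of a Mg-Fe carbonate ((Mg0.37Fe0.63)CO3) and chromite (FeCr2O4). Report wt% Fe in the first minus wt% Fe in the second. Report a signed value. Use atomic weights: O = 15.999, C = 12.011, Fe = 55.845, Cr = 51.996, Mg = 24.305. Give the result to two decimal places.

First mineral: 35.182 g Fe in 104.183 g formula = 33.77 wt% Fe.
Second mineral: 55.845 g Fe in 223.833 g formula = 24.95 wt% Fe.
33.77% − 24.95% gives a difference of 8.82 percentage points.

8.82 percentage points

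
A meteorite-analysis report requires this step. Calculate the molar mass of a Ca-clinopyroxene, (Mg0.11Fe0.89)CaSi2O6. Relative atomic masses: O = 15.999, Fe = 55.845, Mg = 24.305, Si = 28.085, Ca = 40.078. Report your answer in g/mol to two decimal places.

M = 0.11×24.305 + 0.89×55.845 + 1×40.078 + 2×28.085 + 6×15.999

244.62 g/mol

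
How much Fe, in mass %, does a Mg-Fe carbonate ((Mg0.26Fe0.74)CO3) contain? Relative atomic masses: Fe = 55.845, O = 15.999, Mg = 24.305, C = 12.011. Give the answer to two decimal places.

M((Mg0.26Fe0.74)CO3) = 107.653 g/mol.
Fe contributes 0.74 × 55.845 = 41.325 g per mole.
41.325/107.653 = 0.3839 → 38.39%.

38.39 mass %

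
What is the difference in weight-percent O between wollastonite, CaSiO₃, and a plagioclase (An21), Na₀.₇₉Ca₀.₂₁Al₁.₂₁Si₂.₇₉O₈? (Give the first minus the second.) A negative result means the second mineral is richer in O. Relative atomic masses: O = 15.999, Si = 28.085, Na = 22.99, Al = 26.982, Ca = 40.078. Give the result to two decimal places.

-6.87 percentage points

First mineral: 47.997 g O in 116.160 g formula = 41.32 wt% O.
Second mineral: 127.992 g O in 265.576 g formula = 48.19 wt% O.
41.32% − 48.19% gives a difference of -6.87 percentage points.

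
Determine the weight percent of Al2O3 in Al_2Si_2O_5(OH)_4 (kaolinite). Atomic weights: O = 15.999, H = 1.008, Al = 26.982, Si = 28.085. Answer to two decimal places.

39.50 wt%

Molar mass of Al_2Si_2O_5(OH)_4 = 2*26.982 + 2*28.085 + 9*15.999 + 4*1.008 = 258.157 g/mol.
Each formula unit contains 2 Al, equivalent to 2/2 = 1.0000 mol Al2O3.
M(Al2O3) = 2×26.982 + 3×15.999 = 101.961 g/mol.
Mass of Al2O3 per formula unit = 1.0000 × 101.961 = 101.961 g.
Al2O3 wt% = 101.961 / 258.157 × 100 = 39.50%.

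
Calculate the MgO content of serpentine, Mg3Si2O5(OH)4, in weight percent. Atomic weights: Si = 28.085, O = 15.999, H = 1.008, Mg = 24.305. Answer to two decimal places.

Molar mass of Mg3Si2O5(OH)4 = 3×24.305 + 2×28.085 + 9×15.999 + 4×1.008 = 277.108 g/mol.
Each formula unit contains 3 Mg, equivalent to 3/1 = 3.0000 mol MgO.
M(MgO) = 1×24.305 + 1×15.999 = 40.304 g/mol.
Mass of MgO per formula unit = 3.0000 × 40.304 = 120.912 g.
MgO wt% = 120.912 / 277.108 × 100 = 43.63%.

43.63 wt%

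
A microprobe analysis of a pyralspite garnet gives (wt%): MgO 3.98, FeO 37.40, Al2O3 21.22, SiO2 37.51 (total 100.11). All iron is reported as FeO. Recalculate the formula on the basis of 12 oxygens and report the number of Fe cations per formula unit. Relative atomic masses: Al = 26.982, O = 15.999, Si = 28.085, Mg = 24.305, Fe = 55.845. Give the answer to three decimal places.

MgO (M=40.304): mol = 0.09875; Mg = 0.09875, O = 0.09875.
FeO (M=71.844): mol = 0.52057; Fe = 0.52057, O = 0.52057.
Al2O3 (M=101.961): mol = 0.20812; Al = 0.41624, O = 0.62436.
SiO2 (M=60.083): mol = 0.62430; Si = 0.62430, O = 1.24860.
ΣO = 2.49228; factor = 12/ΣO = 4.81487.
Fe apfu = 0.52057 × 4.81487 = 2.506.

2.506 Fe apfu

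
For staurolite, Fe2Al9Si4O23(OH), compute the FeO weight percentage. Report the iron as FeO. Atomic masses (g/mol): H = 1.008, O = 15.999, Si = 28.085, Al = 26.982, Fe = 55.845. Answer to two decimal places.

Formula mass = 851.852 g/mol.
2 Fe → 2.0000 mol FeO per formula unit; M(FeO) = 71.844, so FeO mass = 143.688 g.
143.688/851.852 × 100 = 16.87 wt%.

16.87 wt%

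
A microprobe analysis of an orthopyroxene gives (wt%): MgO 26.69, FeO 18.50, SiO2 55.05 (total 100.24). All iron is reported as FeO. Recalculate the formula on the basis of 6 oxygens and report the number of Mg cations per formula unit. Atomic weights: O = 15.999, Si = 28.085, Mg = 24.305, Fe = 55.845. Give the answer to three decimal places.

MgO (M=40.304): mol = 0.66222; Mg = 0.66222, O = 0.66222.
FeO (M=71.844): mol = 0.25750; Fe = 0.25750, O = 0.25750.
SiO2 (M=60.083): mol = 0.91623; Si = 0.91623, O = 1.83246.
ΣO = 2.75218; factor = 6/ΣO = 2.18009.
Mg apfu = 0.66222 × 2.18009 = 1.444.

1.444 Mg apfu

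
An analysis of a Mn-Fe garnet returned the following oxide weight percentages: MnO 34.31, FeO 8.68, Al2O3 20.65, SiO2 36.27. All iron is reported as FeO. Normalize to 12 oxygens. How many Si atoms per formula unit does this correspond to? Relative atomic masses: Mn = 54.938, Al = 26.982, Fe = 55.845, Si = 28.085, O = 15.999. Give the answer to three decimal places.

2.994 Si apfu

MnO: 34.31/70.937 = 0.48367 mol → 0.48367 mol Mn, 0.48367 mol O.
FeO: 8.68/71.844 = 0.12082 mol → 0.12082 mol Fe, 0.12082 mol O.
Al2O3: 20.65/101.961 = 0.20253 mol → 0.40506 mol Al, 0.60759 mol O.
SiO2: 36.27/60.083 = 0.60366 mol → 0.60366 mol Si, 1.20732 mol O.
Total oxygen = 2.41940 mol. Normalization factor = 12/2.41940 = 4.95991.
Si per 12 O = 0.60366 × 4.95991 = 2.994.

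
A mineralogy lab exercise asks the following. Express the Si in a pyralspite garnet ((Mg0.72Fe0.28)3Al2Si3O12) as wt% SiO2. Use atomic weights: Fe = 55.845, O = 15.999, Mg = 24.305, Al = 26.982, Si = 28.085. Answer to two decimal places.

Formula mass = 429.616 g/mol.
3 Si → 3.0000 mol SiO2 per formula unit; M(SiO2) = 60.083, so SiO2 mass = 180.249 g.
180.249/429.616 × 100 = 41.96 wt%.

41.96 wt%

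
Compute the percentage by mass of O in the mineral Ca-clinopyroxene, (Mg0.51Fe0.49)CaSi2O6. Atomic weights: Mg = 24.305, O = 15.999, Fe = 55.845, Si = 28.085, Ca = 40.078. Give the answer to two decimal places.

Formula mass = 0.51*24.305 + 0.49*55.845 + 1*40.078 + 2*28.085 + 6*15.999 = 232.002 g/mol, of which 95.994 g is O.
So O makes up 95.994/232.002 = 0.4138 of the mass, i.e. 41.38%.

41.38 weight percent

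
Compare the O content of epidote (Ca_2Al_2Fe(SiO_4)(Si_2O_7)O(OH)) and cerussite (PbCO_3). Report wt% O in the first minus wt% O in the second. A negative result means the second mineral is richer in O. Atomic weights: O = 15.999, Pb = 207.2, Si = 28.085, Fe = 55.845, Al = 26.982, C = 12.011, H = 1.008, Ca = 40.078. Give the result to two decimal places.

First mineral: 207.987 g O in 483.215 g formula = 43.04 wt% O.
Second mineral: 47.997 g O in 267.208 g formula = 17.96 wt% O.
43.04% − 17.96% gives a difference of 25.08 percentage points.

25.08 percentage points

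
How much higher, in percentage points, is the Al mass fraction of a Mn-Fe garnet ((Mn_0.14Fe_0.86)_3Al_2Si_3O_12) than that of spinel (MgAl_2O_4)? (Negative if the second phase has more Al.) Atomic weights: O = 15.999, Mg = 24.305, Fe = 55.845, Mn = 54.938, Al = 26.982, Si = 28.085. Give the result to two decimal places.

M((Mn_0.14Fe_0.86)_3Al_2Si_3O_12) = 497.361 g/mol, so wt% Al = 53.964/497.361 × 100 = 10.85%.
M(MgAl_2O_4) = 142.265 g/mol, so wt% Al = 53.964/142.265 × 100 = 37.93%.
10.85 − 37.93 = -27.08 pp.

-27.08 percentage points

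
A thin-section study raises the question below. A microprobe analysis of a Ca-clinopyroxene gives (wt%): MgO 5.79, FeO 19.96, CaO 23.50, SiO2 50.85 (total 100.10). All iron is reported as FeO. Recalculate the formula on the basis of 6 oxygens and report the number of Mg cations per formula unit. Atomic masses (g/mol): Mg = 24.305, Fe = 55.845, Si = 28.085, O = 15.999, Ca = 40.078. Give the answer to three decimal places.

0.340 Mg apfu

MgO: 5.79/40.304 = 0.14366 mol → 0.14366 mol Mg, 0.14366 mol O.
FeO: 19.96/71.844 = 0.27782 mol → 0.27782 mol Fe, 0.27782 mol O.
CaO: 23.50/56.077 = 0.41907 mol → 0.41907 mol Ca, 0.41907 mol O.
SiO2: 50.85/60.083 = 0.84633 mol → 0.84633 mol Si, 1.69266 mol O.
Total oxygen = 2.53321 mol. Normalization factor = 6/2.53321 = 2.36854.
Mg per 6 O = 0.14366 × 2.36854 = 0.340.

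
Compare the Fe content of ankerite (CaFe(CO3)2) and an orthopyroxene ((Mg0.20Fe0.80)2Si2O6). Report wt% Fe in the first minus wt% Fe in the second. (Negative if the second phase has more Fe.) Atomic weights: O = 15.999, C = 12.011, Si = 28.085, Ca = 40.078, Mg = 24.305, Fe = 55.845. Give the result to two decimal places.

-9.70 percentage points

Fe in CaFe(CO3)2: molar mass 215.939 g/mol; 1×55.845 = 55.845 g → 25.86 wt%.
Fe in (Mg0.20Fe0.80)2Si2O6: molar mass 251.238 g/mol; 1.60×55.845 = 89.352 g → 35.56 wt%.
Difference = 25.86 − 35.56 = -9.70 percentage points.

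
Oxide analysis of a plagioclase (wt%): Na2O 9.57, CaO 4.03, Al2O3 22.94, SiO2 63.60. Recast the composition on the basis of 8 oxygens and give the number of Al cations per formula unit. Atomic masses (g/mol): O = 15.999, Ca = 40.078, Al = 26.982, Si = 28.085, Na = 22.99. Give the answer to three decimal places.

Na2O: 9.57/61.979 = 0.15441 mol → 0.30882 mol Na, 0.15441 mol O.
CaO: 4.03/56.077 = 0.07187 mol → 0.07187 mol Ca, 0.07187 mol O.
Al2O3: 22.94/101.961 = 0.22499 mol → 0.44998 mol Al, 0.67497 mol O.
SiO2: 63.60/60.083 = 1.05854 mol → 1.05854 mol Si, 2.11708 mol O.
Total oxygen = 3.01833 mol. Normalization factor = 8/3.01833 = 2.65047.
Al per 8 O = 0.44998 × 2.65047 = 1.193.

1.193 Al apfu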